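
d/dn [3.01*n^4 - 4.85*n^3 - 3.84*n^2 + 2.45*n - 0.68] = 12.04*n^3 - 14.55*n^2 - 7.68*n + 2.45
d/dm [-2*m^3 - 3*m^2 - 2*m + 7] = -6*m^2 - 6*m - 2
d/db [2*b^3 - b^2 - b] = 6*b^2 - 2*b - 1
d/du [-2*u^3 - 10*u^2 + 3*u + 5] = -6*u^2 - 20*u + 3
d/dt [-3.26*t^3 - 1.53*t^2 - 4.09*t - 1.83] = -9.78*t^2 - 3.06*t - 4.09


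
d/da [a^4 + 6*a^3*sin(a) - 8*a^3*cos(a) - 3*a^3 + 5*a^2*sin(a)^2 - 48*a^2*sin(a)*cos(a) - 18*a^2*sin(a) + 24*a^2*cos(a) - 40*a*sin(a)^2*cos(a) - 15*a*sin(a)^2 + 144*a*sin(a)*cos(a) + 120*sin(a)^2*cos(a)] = 8*a^3*sin(a) + 6*a^3*cos(a) + 4*a^3 - 6*a^2*sin(a) + 5*a^2*sin(2*a) - 42*a^2*cos(a) - 48*a^2*cos(2*a) - 9*a^2 - 26*a*sin(a) - 63*a*sin(2*a) - 30*a*sin(3*a) + 48*a*cos(a) + 139*a*cos(2*a) + 5*a - 30*sin(a) + 72*sin(2*a) + 90*sin(3*a) - 10*cos(a) + 15*cos(2*a)/2 + 10*cos(3*a) - 15/2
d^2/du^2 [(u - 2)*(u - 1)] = 2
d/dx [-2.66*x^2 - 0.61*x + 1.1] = -5.32*x - 0.61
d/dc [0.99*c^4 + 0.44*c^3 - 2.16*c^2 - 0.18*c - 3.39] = 3.96*c^3 + 1.32*c^2 - 4.32*c - 0.18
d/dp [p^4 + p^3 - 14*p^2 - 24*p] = 4*p^3 + 3*p^2 - 28*p - 24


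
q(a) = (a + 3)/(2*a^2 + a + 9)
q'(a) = (-4*a - 1)*(a + 3)/(2*a^2 + a + 9)^2 + 1/(2*a^2 + a + 9) = (2*a^2 + a - (a + 3)*(4*a + 1) + 9)/(2*a^2 + a + 9)^2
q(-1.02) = 0.20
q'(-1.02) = 0.16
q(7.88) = 0.08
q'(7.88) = -0.01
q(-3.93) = -0.03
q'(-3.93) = 0.02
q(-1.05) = 0.19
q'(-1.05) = 0.16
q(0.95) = 0.34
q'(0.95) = -0.05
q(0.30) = 0.35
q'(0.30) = 0.02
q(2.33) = 0.24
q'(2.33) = -0.07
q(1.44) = 0.30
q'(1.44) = -0.07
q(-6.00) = -0.04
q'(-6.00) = 0.00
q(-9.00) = -0.04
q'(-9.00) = 0.00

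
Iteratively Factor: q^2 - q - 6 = (q + 2)*(q - 3)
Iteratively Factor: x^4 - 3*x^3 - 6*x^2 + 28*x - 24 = (x - 2)*(x^3 - x^2 - 8*x + 12) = (x - 2)^2*(x^2 + x - 6) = (x - 2)^2*(x + 3)*(x - 2)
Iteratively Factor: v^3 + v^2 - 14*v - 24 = (v + 3)*(v^2 - 2*v - 8) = (v + 2)*(v + 3)*(v - 4)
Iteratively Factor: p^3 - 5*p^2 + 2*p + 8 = (p - 2)*(p^2 - 3*p - 4) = (p - 2)*(p + 1)*(p - 4)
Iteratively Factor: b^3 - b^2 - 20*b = (b + 4)*(b^2 - 5*b) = (b - 5)*(b + 4)*(b)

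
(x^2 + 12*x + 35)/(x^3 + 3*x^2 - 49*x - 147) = (x + 5)/(x^2 - 4*x - 21)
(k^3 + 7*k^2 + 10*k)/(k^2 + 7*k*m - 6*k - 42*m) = k*(k^2 + 7*k + 10)/(k^2 + 7*k*m - 6*k - 42*m)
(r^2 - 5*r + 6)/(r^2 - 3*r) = (r - 2)/r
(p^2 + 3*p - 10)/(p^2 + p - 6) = (p + 5)/(p + 3)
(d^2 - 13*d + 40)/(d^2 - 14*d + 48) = (d - 5)/(d - 6)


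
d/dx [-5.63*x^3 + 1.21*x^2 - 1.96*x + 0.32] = -16.89*x^2 + 2.42*x - 1.96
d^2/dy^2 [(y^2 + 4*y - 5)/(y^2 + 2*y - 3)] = 4/(y^3 + 9*y^2 + 27*y + 27)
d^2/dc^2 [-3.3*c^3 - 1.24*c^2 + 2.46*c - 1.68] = -19.8*c - 2.48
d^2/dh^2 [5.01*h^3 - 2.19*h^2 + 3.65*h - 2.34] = 30.06*h - 4.38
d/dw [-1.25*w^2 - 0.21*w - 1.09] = -2.5*w - 0.21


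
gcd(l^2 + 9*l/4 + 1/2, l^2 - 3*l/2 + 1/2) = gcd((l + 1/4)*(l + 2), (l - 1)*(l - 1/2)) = 1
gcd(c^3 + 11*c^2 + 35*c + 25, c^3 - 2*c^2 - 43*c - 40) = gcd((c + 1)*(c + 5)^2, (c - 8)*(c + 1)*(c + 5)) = c^2 + 6*c + 5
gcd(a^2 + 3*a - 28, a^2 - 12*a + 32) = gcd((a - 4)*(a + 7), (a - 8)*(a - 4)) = a - 4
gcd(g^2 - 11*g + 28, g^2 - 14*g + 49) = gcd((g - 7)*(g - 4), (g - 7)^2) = g - 7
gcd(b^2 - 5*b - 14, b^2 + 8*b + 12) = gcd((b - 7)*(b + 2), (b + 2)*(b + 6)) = b + 2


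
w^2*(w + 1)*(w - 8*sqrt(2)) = w^4 - 8*sqrt(2)*w^3 + w^3 - 8*sqrt(2)*w^2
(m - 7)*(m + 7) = m^2 - 49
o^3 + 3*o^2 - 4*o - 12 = (o - 2)*(o + 2)*(o + 3)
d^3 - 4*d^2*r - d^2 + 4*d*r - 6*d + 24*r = (d - 3)*(d + 2)*(d - 4*r)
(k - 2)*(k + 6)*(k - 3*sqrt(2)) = k^3 - 3*sqrt(2)*k^2 + 4*k^2 - 12*sqrt(2)*k - 12*k + 36*sqrt(2)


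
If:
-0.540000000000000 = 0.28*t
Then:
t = -1.93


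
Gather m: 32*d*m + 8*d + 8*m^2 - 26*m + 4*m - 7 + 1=8*d + 8*m^2 + m*(32*d - 22) - 6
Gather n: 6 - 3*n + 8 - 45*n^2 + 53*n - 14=-45*n^2 + 50*n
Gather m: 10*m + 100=10*m + 100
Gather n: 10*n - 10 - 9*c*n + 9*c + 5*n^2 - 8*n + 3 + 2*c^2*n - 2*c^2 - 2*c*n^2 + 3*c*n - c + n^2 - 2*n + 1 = -2*c^2 + 8*c + n^2*(6 - 2*c) + n*(2*c^2 - 6*c) - 6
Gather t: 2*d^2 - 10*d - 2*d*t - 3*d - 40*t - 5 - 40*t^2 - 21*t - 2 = 2*d^2 - 13*d - 40*t^2 + t*(-2*d - 61) - 7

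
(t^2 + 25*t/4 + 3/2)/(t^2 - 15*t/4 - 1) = (t + 6)/(t - 4)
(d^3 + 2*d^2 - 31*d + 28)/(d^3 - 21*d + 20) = (d + 7)/(d + 5)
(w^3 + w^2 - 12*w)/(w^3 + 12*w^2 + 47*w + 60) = w*(w - 3)/(w^2 + 8*w + 15)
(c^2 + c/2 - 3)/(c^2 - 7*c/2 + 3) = (c + 2)/(c - 2)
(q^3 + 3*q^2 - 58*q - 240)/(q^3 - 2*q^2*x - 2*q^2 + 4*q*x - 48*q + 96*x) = (-q - 5)/(-q + 2*x)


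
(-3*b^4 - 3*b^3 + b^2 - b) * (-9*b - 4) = 27*b^5 + 39*b^4 + 3*b^3 + 5*b^2 + 4*b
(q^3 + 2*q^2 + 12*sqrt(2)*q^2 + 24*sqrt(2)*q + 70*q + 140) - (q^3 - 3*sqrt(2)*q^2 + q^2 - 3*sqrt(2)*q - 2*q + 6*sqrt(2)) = q^2 + 15*sqrt(2)*q^2 + 27*sqrt(2)*q + 72*q - 6*sqrt(2) + 140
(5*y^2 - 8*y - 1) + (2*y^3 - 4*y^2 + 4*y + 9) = 2*y^3 + y^2 - 4*y + 8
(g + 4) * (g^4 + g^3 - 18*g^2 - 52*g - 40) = g^5 + 5*g^4 - 14*g^3 - 124*g^2 - 248*g - 160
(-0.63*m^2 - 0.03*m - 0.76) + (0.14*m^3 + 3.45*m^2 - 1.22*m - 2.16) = 0.14*m^3 + 2.82*m^2 - 1.25*m - 2.92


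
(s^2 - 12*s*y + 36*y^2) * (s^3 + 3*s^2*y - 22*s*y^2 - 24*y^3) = s^5 - 9*s^4*y - 22*s^3*y^2 + 348*s^2*y^3 - 504*s*y^4 - 864*y^5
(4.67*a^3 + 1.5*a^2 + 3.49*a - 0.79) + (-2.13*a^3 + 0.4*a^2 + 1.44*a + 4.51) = 2.54*a^3 + 1.9*a^2 + 4.93*a + 3.72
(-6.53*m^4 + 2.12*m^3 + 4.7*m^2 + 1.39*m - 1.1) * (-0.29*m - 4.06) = 1.8937*m^5 + 25.897*m^4 - 9.9702*m^3 - 19.4851*m^2 - 5.3244*m + 4.466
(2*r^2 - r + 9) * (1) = 2*r^2 - r + 9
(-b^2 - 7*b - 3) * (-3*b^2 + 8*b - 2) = 3*b^4 + 13*b^3 - 45*b^2 - 10*b + 6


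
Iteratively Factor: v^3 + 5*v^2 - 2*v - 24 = (v + 4)*(v^2 + v - 6) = (v - 2)*(v + 4)*(v + 3)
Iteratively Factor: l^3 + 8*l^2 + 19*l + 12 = (l + 3)*(l^2 + 5*l + 4) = (l + 3)*(l + 4)*(l + 1)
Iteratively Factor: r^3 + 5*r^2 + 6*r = (r + 3)*(r^2 + 2*r) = (r + 2)*(r + 3)*(r)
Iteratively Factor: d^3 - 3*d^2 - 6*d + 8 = (d - 1)*(d^2 - 2*d - 8) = (d - 4)*(d - 1)*(d + 2)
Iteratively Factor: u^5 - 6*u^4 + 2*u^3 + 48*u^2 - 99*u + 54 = (u - 3)*(u^4 - 3*u^3 - 7*u^2 + 27*u - 18) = (u - 3)*(u - 1)*(u^3 - 2*u^2 - 9*u + 18) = (u - 3)*(u - 2)*(u - 1)*(u^2 - 9) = (u - 3)^2*(u - 2)*(u - 1)*(u + 3)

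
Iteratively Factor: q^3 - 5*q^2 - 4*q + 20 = (q + 2)*(q^2 - 7*q + 10) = (q - 5)*(q + 2)*(q - 2)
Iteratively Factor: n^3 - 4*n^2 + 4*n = (n - 2)*(n^2 - 2*n) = n*(n - 2)*(n - 2)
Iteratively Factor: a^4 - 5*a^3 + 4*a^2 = (a)*(a^3 - 5*a^2 + 4*a) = a*(a - 1)*(a^2 - 4*a) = a*(a - 4)*(a - 1)*(a)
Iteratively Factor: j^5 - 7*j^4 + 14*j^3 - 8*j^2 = (j)*(j^4 - 7*j^3 + 14*j^2 - 8*j) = j^2*(j^3 - 7*j^2 + 14*j - 8) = j^2*(j - 1)*(j^2 - 6*j + 8) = j^2*(j - 4)*(j - 1)*(j - 2)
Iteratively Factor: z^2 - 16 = (z + 4)*(z - 4)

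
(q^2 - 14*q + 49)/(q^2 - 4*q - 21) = (q - 7)/(q + 3)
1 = 1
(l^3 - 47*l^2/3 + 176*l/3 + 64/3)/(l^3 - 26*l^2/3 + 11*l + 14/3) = (l^2 - 16*l + 64)/(l^2 - 9*l + 14)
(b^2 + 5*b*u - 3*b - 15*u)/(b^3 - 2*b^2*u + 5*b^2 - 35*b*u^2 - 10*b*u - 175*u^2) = (3 - b)/(-b^2 + 7*b*u - 5*b + 35*u)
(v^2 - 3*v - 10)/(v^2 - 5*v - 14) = (v - 5)/(v - 7)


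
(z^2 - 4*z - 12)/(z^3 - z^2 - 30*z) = (z + 2)/(z*(z + 5))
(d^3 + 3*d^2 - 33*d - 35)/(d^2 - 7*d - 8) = (d^2 + 2*d - 35)/(d - 8)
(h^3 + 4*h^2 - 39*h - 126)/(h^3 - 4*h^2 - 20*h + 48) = (h^2 + 10*h + 21)/(h^2 + 2*h - 8)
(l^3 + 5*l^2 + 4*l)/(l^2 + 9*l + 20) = l*(l + 1)/(l + 5)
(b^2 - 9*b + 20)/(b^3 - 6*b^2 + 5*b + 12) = (b - 5)/(b^2 - 2*b - 3)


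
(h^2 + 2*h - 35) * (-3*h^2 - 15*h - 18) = -3*h^4 - 21*h^3 + 57*h^2 + 489*h + 630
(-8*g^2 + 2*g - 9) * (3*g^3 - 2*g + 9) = -24*g^5 + 6*g^4 - 11*g^3 - 76*g^2 + 36*g - 81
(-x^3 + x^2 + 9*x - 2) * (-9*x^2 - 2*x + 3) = 9*x^5 - 7*x^4 - 86*x^3 + 3*x^2 + 31*x - 6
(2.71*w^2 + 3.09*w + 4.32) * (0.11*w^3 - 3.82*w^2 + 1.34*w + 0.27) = 0.2981*w^5 - 10.0123*w^4 - 7.6972*w^3 - 11.6301*w^2 + 6.6231*w + 1.1664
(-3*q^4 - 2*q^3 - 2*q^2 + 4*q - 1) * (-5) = 15*q^4 + 10*q^3 + 10*q^2 - 20*q + 5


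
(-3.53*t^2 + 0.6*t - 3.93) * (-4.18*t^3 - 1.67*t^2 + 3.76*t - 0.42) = 14.7554*t^5 + 3.3871*t^4 + 2.1526*t^3 + 10.3017*t^2 - 15.0288*t + 1.6506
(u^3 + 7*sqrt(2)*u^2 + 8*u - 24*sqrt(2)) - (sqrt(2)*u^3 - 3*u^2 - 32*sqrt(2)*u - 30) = -sqrt(2)*u^3 + u^3 + 3*u^2 + 7*sqrt(2)*u^2 + 8*u + 32*sqrt(2)*u - 24*sqrt(2) + 30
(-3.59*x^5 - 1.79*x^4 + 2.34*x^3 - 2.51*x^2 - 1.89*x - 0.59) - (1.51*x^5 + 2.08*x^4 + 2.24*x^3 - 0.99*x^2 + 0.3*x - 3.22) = -5.1*x^5 - 3.87*x^4 + 0.0999999999999996*x^3 - 1.52*x^2 - 2.19*x + 2.63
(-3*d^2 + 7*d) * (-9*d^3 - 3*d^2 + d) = 27*d^5 - 54*d^4 - 24*d^3 + 7*d^2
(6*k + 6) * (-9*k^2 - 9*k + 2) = -54*k^3 - 108*k^2 - 42*k + 12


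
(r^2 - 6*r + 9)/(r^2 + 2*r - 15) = (r - 3)/(r + 5)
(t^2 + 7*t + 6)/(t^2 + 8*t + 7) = (t + 6)/(t + 7)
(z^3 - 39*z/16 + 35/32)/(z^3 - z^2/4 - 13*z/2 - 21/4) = (8*z^2 - 14*z + 5)/(8*(z^2 - 2*z - 3))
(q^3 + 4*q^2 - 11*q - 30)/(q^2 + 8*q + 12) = (q^2 + 2*q - 15)/(q + 6)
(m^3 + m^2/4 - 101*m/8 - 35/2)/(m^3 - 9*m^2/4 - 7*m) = (m + 5/2)/m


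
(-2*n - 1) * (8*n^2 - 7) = -16*n^3 - 8*n^2 + 14*n + 7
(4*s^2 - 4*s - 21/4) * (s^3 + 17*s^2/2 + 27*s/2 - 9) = 4*s^5 + 30*s^4 + 59*s^3/4 - 1077*s^2/8 - 279*s/8 + 189/4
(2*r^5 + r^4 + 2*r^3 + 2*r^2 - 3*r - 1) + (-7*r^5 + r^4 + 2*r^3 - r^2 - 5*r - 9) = -5*r^5 + 2*r^4 + 4*r^3 + r^2 - 8*r - 10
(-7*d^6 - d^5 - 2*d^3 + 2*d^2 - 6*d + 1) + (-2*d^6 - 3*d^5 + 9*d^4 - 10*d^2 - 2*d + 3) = -9*d^6 - 4*d^5 + 9*d^4 - 2*d^3 - 8*d^2 - 8*d + 4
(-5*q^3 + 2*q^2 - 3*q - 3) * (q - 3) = -5*q^4 + 17*q^3 - 9*q^2 + 6*q + 9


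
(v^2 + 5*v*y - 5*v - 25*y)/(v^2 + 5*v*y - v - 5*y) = (v - 5)/(v - 1)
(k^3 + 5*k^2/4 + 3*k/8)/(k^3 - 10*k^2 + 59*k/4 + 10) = k*(4*k + 3)/(2*(2*k^2 - 21*k + 40))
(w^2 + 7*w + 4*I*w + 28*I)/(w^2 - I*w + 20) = (w + 7)/(w - 5*I)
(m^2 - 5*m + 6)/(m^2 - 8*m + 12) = (m - 3)/(m - 6)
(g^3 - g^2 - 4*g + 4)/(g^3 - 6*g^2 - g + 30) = (g^2 - 3*g + 2)/(g^2 - 8*g + 15)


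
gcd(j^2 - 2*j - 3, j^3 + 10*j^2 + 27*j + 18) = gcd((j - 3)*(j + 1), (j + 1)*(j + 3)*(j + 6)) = j + 1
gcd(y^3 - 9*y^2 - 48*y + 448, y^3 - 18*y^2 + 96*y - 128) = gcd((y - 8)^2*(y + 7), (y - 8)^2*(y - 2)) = y^2 - 16*y + 64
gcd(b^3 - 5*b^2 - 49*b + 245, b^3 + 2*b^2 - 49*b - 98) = b^2 - 49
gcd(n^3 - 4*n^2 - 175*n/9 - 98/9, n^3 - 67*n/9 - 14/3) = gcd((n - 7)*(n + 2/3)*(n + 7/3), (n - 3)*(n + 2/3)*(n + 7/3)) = n^2 + 3*n + 14/9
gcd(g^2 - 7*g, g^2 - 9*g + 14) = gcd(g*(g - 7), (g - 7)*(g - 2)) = g - 7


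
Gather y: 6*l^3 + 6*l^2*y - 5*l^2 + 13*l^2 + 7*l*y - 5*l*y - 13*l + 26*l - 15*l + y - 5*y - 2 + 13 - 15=6*l^3 + 8*l^2 - 2*l + y*(6*l^2 + 2*l - 4) - 4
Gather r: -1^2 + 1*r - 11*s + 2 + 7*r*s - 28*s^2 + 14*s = r*(7*s + 1) - 28*s^2 + 3*s + 1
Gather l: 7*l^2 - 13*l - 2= 7*l^2 - 13*l - 2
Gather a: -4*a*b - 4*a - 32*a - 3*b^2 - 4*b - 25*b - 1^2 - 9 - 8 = a*(-4*b - 36) - 3*b^2 - 29*b - 18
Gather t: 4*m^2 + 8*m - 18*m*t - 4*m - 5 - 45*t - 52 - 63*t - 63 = 4*m^2 + 4*m + t*(-18*m - 108) - 120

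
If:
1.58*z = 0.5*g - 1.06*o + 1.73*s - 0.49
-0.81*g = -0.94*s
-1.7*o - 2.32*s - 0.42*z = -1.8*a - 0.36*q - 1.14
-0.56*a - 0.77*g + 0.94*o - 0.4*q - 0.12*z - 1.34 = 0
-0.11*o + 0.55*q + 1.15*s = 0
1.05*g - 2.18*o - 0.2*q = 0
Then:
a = -3.08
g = -1.06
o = -0.67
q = 1.77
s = -0.91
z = -1.19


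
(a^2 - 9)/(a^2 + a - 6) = (a - 3)/(a - 2)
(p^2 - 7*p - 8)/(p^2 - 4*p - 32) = (p + 1)/(p + 4)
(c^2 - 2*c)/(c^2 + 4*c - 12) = c/(c + 6)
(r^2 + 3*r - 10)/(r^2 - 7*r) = (r^2 + 3*r - 10)/(r*(r - 7))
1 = 1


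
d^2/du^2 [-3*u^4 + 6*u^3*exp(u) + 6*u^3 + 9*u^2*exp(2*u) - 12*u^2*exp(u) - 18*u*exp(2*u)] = 6*u^3*exp(u) + 36*u^2*exp(2*u) + 24*u^2*exp(u) - 36*u^2 - 12*u*exp(u) + 36*u - 54*exp(2*u) - 24*exp(u)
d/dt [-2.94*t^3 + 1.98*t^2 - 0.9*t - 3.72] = -8.82*t^2 + 3.96*t - 0.9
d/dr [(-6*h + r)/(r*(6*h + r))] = (36*h^2 + 12*h*r - r^2)/(r^2*(36*h^2 + 12*h*r + r^2))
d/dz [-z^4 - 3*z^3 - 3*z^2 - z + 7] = -4*z^3 - 9*z^2 - 6*z - 1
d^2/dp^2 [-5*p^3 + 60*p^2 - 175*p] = 120 - 30*p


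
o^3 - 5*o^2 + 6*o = o*(o - 3)*(o - 2)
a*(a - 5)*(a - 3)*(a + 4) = a^4 - 4*a^3 - 17*a^2 + 60*a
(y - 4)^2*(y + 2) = y^3 - 6*y^2 + 32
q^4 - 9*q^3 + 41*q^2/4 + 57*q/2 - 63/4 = (q - 7)*(q - 3)*(q - 1/2)*(q + 3/2)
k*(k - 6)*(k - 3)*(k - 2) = k^4 - 11*k^3 + 36*k^2 - 36*k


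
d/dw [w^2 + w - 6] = 2*w + 1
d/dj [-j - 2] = -1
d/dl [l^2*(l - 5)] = l*(3*l - 10)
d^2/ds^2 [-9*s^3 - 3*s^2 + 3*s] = -54*s - 6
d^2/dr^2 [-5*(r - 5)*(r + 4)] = -10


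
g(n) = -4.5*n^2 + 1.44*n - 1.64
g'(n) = 1.44 - 9.0*n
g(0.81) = -3.43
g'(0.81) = -5.85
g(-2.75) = -39.63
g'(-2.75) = 26.19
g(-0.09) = -1.81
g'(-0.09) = 2.25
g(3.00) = -37.82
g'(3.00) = -25.56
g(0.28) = -1.59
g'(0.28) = -1.08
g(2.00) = -16.76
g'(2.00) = -16.56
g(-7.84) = -289.52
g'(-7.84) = 72.00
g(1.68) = -11.92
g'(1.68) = -13.68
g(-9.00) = -379.10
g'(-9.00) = 82.44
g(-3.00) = -46.46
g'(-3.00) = 28.44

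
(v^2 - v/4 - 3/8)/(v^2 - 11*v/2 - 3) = (v - 3/4)/(v - 6)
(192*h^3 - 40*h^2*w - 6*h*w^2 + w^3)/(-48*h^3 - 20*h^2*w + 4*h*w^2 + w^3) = (-8*h + w)/(2*h + w)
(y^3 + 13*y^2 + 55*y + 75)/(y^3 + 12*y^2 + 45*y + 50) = (y + 3)/(y + 2)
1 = 1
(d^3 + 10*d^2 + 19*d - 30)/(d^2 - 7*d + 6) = (d^2 + 11*d + 30)/(d - 6)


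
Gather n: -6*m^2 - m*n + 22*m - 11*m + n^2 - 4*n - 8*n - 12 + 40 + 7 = -6*m^2 + 11*m + n^2 + n*(-m - 12) + 35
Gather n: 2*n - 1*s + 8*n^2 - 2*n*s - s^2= 8*n^2 + n*(2 - 2*s) - s^2 - s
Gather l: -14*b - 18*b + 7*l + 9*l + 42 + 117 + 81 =-32*b + 16*l + 240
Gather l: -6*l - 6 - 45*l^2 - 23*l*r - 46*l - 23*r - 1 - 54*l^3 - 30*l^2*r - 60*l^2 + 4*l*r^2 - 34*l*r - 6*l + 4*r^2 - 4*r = -54*l^3 + l^2*(-30*r - 105) + l*(4*r^2 - 57*r - 58) + 4*r^2 - 27*r - 7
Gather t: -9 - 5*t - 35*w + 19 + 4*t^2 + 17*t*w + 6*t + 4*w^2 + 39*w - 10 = 4*t^2 + t*(17*w + 1) + 4*w^2 + 4*w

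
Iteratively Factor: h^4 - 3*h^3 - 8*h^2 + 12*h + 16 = (h + 1)*(h^3 - 4*h^2 - 4*h + 16) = (h - 2)*(h + 1)*(h^2 - 2*h - 8) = (h - 2)*(h + 1)*(h + 2)*(h - 4)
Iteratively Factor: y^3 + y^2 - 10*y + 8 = (y - 2)*(y^2 + 3*y - 4) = (y - 2)*(y - 1)*(y + 4)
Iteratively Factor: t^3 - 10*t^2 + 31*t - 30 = (t - 3)*(t^2 - 7*t + 10) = (t - 3)*(t - 2)*(t - 5)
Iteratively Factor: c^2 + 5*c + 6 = (c + 3)*(c + 2)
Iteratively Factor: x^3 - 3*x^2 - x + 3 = (x - 1)*(x^2 - 2*x - 3) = (x - 1)*(x + 1)*(x - 3)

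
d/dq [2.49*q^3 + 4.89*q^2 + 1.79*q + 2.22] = 7.47*q^2 + 9.78*q + 1.79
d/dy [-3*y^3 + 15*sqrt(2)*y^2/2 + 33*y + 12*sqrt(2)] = -9*y^2 + 15*sqrt(2)*y + 33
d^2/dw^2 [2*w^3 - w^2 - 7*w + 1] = 12*w - 2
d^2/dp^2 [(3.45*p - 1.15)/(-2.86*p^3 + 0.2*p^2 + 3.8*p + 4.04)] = (-169.31772*p^5 + 124.71888*p^4 - 85.7899999999999*p^3 - 553.06536*p^2 + 101.69496*p + 137.2824)/(23.393656*p^9 - 4.90776*p^8 - 92.90424*p^7 - 86.103152*p^6 + 137.30448*p^5 + 254.29152*p^4 + 66.744928*p^3 - 184.80576*p^2 - 186.06624*p - 65.939264)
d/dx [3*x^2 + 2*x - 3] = 6*x + 2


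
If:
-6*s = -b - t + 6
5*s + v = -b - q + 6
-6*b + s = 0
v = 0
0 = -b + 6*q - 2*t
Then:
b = 24/257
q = 798/257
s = 144/257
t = 2382/257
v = 0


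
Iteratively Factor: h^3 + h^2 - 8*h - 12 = (h - 3)*(h^2 + 4*h + 4) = (h - 3)*(h + 2)*(h + 2)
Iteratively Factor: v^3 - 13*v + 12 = (v - 3)*(v^2 + 3*v - 4) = (v - 3)*(v + 4)*(v - 1)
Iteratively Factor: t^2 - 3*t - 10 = (t - 5)*(t + 2)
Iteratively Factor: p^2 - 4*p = (p)*(p - 4)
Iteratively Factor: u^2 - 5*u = (u - 5)*(u)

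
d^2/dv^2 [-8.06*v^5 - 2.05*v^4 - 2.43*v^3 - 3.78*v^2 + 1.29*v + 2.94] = -161.2*v^3 - 24.6*v^2 - 14.58*v - 7.56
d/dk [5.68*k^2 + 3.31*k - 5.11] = 11.36*k + 3.31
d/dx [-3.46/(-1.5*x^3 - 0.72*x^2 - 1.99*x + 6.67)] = (-15.57*x^2 - 4.9824*x - 6.8854)/(1.5*x^3 + 0.72*x^2 + 1.99*x - 6.67)^2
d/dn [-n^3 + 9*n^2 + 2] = 3*n*(6 - n)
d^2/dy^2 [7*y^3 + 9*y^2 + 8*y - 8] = 42*y + 18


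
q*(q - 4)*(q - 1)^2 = q^4 - 6*q^3 + 9*q^2 - 4*q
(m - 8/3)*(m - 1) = m^2 - 11*m/3 + 8/3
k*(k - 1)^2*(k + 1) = k^4 - k^3 - k^2 + k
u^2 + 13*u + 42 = (u + 6)*(u + 7)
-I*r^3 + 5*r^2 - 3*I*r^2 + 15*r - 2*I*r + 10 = (r + 2)*(r + 5*I)*(-I*r - I)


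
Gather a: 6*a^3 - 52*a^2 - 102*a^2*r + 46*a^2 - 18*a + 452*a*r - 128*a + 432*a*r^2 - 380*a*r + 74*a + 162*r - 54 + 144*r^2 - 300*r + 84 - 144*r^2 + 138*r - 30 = 6*a^3 + a^2*(-102*r - 6) + a*(432*r^2 + 72*r - 72)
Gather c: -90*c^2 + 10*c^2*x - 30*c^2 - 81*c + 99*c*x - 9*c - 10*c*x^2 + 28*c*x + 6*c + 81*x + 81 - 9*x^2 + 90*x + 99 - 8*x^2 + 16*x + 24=c^2*(10*x - 120) + c*(-10*x^2 + 127*x - 84) - 17*x^2 + 187*x + 204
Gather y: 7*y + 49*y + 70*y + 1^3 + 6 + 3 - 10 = 126*y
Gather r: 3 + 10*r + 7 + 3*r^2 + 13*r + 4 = 3*r^2 + 23*r + 14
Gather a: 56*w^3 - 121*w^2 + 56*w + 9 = 56*w^3 - 121*w^2 + 56*w + 9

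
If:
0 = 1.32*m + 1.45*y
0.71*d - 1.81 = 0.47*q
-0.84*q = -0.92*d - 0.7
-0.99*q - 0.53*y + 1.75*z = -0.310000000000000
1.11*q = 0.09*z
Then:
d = 11.28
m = -563.37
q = 13.18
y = 512.86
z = 162.60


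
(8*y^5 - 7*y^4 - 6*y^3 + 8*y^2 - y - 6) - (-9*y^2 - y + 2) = 8*y^5 - 7*y^4 - 6*y^3 + 17*y^2 - 8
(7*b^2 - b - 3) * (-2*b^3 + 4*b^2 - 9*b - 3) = -14*b^5 + 30*b^4 - 61*b^3 - 24*b^2 + 30*b + 9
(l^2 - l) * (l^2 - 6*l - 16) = l^4 - 7*l^3 - 10*l^2 + 16*l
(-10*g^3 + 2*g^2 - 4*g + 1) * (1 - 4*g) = 40*g^4 - 18*g^3 + 18*g^2 - 8*g + 1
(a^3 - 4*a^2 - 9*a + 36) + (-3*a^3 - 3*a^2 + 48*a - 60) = -2*a^3 - 7*a^2 + 39*a - 24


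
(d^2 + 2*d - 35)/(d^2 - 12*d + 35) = (d + 7)/(d - 7)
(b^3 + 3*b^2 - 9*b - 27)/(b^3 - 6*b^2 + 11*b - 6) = (b^2 + 6*b + 9)/(b^2 - 3*b + 2)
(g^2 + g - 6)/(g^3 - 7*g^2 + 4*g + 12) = (g + 3)/(g^2 - 5*g - 6)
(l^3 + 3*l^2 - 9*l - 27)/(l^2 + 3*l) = l - 9/l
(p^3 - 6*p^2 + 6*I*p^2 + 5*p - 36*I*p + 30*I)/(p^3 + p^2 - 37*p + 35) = (p + 6*I)/(p + 7)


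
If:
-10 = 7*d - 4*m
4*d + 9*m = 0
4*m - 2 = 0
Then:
No Solution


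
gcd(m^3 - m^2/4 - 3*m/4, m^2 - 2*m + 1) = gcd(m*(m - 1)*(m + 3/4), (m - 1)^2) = m - 1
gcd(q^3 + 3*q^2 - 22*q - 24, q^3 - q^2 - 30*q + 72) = q^2 + 2*q - 24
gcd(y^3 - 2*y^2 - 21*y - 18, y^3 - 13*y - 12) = y^2 + 4*y + 3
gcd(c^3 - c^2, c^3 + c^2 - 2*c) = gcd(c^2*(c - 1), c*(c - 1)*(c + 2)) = c^2 - c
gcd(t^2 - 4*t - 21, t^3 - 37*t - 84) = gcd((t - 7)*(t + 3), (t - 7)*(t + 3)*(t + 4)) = t^2 - 4*t - 21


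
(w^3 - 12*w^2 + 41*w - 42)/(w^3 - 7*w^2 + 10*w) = (w^2 - 10*w + 21)/(w*(w - 5))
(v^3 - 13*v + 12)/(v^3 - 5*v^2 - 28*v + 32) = (v - 3)/(v - 8)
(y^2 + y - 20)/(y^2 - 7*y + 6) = (y^2 + y - 20)/(y^2 - 7*y + 6)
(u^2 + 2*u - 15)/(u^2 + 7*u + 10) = (u - 3)/(u + 2)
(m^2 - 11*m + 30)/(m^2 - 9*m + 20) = (m - 6)/(m - 4)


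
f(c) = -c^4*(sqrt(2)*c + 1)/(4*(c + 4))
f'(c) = -sqrt(2)*c^4/(4*(c + 4)) + c^4*(sqrt(2)*c + 1)/(4*(c + 4)^2) - c^3*(sqrt(2)*c + 1)/(c + 4) = c^3*(-sqrt(2)*c^2 - 5*sqrt(2)*c - 3*c/4 - 4)/(c^2 + 8*c + 16)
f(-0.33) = 0.00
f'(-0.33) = 0.00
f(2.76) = -10.52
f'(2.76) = -16.73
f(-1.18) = 0.11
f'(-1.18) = -0.67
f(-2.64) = 24.41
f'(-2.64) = -67.56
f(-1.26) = 0.18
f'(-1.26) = -0.96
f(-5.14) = -959.60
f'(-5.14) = 121.49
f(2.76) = -10.52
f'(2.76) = -16.73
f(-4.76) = -967.91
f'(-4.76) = -221.38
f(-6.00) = -1212.62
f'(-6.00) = 431.21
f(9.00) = -1732.09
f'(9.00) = -815.02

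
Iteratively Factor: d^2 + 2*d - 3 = (d + 3)*(d - 1)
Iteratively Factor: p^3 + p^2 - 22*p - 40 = (p + 2)*(p^2 - p - 20) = (p + 2)*(p + 4)*(p - 5)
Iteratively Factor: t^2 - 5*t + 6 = (t - 3)*(t - 2)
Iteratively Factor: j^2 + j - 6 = (j + 3)*(j - 2)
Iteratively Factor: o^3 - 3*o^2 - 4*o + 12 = (o - 2)*(o^2 - o - 6) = (o - 2)*(o + 2)*(o - 3)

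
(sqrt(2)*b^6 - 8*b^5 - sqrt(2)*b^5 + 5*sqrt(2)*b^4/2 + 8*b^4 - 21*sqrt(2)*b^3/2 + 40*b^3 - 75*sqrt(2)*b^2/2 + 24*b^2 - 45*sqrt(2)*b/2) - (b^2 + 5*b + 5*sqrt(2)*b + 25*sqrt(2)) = sqrt(2)*b^6 - 8*b^5 - sqrt(2)*b^5 + 5*sqrt(2)*b^4/2 + 8*b^4 - 21*sqrt(2)*b^3/2 + 40*b^3 - 75*sqrt(2)*b^2/2 + 23*b^2 - 55*sqrt(2)*b/2 - 5*b - 25*sqrt(2)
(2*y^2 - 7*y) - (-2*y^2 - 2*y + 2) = 4*y^2 - 5*y - 2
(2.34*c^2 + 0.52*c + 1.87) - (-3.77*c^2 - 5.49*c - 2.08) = 6.11*c^2 + 6.01*c + 3.95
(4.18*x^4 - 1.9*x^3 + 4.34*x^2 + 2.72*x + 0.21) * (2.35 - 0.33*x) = -1.3794*x^5 + 10.45*x^4 - 5.8972*x^3 + 9.3014*x^2 + 6.3227*x + 0.4935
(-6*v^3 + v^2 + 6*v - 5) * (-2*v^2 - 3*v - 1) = 12*v^5 + 16*v^4 - 9*v^3 - 9*v^2 + 9*v + 5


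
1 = 1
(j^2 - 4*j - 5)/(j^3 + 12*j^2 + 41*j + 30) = (j - 5)/(j^2 + 11*j + 30)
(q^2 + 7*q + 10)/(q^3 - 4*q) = (q + 5)/(q*(q - 2))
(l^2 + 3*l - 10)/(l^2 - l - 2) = (l + 5)/(l + 1)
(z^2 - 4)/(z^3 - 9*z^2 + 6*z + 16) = (z + 2)/(z^2 - 7*z - 8)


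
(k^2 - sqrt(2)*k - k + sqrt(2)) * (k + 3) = k^3 - sqrt(2)*k^2 + 2*k^2 - 3*k - 2*sqrt(2)*k + 3*sqrt(2)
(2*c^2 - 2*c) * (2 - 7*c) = -14*c^3 + 18*c^2 - 4*c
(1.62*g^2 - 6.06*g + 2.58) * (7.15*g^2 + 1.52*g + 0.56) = 11.583*g^4 - 40.8666*g^3 + 10.143*g^2 + 0.528*g + 1.4448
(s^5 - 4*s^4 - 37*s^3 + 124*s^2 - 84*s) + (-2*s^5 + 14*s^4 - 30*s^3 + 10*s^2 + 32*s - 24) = -s^5 + 10*s^4 - 67*s^3 + 134*s^2 - 52*s - 24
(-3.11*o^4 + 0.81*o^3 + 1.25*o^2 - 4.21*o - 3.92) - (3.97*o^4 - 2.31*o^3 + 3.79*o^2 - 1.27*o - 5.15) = -7.08*o^4 + 3.12*o^3 - 2.54*o^2 - 2.94*o + 1.23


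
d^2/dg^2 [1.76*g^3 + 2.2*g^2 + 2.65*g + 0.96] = 10.56*g + 4.4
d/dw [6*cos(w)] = -6*sin(w)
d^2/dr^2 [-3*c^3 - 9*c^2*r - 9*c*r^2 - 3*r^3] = -18*c - 18*r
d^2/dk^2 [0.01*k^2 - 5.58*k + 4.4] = 0.0200000000000000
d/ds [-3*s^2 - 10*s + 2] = -6*s - 10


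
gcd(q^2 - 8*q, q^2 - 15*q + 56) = q - 8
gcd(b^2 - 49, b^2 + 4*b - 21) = b + 7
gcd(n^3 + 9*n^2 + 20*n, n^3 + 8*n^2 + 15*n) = n^2 + 5*n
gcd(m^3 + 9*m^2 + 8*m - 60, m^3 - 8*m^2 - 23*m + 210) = m + 5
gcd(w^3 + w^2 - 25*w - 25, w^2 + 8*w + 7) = w + 1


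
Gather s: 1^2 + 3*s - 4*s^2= -4*s^2 + 3*s + 1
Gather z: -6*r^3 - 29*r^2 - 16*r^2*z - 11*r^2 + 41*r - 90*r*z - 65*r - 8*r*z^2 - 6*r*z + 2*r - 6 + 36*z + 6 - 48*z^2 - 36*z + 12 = -6*r^3 - 40*r^2 - 22*r + z^2*(-8*r - 48) + z*(-16*r^2 - 96*r) + 12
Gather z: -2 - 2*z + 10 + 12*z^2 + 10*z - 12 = 12*z^2 + 8*z - 4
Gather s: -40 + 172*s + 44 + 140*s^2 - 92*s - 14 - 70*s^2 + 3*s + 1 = 70*s^2 + 83*s - 9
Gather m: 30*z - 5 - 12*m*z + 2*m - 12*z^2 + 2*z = m*(2 - 12*z) - 12*z^2 + 32*z - 5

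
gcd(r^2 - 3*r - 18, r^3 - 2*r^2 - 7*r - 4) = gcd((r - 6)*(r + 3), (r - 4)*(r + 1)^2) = 1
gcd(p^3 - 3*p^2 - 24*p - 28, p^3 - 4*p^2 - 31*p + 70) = p - 7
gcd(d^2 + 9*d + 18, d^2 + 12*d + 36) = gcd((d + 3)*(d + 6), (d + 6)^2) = d + 6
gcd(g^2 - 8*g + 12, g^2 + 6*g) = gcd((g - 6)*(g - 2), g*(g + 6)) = 1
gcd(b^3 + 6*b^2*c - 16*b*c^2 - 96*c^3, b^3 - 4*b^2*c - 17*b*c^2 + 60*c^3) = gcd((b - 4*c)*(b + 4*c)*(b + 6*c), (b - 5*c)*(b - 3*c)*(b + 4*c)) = b + 4*c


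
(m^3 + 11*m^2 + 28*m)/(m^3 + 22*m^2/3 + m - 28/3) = 3*m*(m + 4)/(3*m^2 + m - 4)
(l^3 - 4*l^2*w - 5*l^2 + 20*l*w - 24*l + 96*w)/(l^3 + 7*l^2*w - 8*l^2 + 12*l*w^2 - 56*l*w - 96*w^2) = (l^2 - 4*l*w + 3*l - 12*w)/(l^2 + 7*l*w + 12*w^2)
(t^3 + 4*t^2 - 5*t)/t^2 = t + 4 - 5/t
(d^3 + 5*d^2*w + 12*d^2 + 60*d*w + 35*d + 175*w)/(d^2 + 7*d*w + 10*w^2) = (d^2 + 12*d + 35)/(d + 2*w)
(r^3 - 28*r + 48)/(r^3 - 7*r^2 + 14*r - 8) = (r + 6)/(r - 1)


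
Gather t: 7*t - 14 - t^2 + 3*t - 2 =-t^2 + 10*t - 16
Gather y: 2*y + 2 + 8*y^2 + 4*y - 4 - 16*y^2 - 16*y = -8*y^2 - 10*y - 2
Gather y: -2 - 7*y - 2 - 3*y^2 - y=-3*y^2 - 8*y - 4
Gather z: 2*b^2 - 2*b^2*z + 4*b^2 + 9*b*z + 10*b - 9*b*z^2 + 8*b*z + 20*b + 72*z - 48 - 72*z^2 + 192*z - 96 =6*b^2 + 30*b + z^2*(-9*b - 72) + z*(-2*b^2 + 17*b + 264) - 144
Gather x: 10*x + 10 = 10*x + 10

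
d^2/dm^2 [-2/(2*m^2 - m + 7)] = 4*(4*m^2 - 2*m - (4*m - 1)^2 + 14)/(2*m^2 - m + 7)^3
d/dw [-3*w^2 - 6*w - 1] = -6*w - 6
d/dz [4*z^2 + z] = 8*z + 1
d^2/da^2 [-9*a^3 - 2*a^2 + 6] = -54*a - 4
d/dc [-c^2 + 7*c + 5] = 7 - 2*c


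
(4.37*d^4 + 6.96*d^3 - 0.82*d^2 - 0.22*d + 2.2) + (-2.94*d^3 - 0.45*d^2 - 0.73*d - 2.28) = 4.37*d^4 + 4.02*d^3 - 1.27*d^2 - 0.95*d - 0.0799999999999996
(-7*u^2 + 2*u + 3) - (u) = -7*u^2 + u + 3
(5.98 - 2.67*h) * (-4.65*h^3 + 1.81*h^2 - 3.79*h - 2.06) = 12.4155*h^4 - 32.6397*h^3 + 20.9431*h^2 - 17.164*h - 12.3188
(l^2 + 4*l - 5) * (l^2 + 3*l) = l^4 + 7*l^3 + 7*l^2 - 15*l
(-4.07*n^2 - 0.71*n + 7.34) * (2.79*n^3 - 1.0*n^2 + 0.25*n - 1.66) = -11.3553*n^5 + 2.0891*n^4 + 20.1711*n^3 - 0.7613*n^2 + 3.0136*n - 12.1844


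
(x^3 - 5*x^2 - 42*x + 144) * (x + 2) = x^4 - 3*x^3 - 52*x^2 + 60*x + 288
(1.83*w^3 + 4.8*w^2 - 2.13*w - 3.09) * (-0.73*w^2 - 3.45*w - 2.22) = -1.3359*w^5 - 9.8175*w^4 - 19.0677*w^3 - 1.0518*w^2 + 15.3891*w + 6.8598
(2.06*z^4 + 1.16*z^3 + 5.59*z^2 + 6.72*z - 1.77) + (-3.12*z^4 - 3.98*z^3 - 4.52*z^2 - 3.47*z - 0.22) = -1.06*z^4 - 2.82*z^3 + 1.07*z^2 + 3.25*z - 1.99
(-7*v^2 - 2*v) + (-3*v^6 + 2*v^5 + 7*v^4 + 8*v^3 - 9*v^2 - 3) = -3*v^6 + 2*v^5 + 7*v^4 + 8*v^3 - 16*v^2 - 2*v - 3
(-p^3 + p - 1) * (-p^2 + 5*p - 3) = p^5 - 5*p^4 + 2*p^3 + 6*p^2 - 8*p + 3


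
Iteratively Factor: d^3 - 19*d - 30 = (d + 2)*(d^2 - 2*d - 15) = (d - 5)*(d + 2)*(d + 3)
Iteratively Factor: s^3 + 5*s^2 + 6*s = (s + 3)*(s^2 + 2*s) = s*(s + 3)*(s + 2)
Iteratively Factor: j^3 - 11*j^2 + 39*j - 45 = (j - 3)*(j^2 - 8*j + 15) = (j - 5)*(j - 3)*(j - 3)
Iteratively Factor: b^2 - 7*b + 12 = (b - 4)*(b - 3)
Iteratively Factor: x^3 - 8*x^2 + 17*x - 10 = (x - 2)*(x^2 - 6*x + 5) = (x - 5)*(x - 2)*(x - 1)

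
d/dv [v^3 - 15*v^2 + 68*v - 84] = 3*v^2 - 30*v + 68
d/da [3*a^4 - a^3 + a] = 12*a^3 - 3*a^2 + 1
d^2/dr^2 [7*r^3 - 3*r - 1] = 42*r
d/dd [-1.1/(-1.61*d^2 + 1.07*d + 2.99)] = (1.177 - 3.542*d)/(-1.61*d^2 + 1.07*d + 2.99)^2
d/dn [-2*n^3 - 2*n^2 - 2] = 2*n*(-3*n - 2)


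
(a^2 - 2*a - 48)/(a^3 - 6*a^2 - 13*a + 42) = (a^2 - 2*a - 48)/(a^3 - 6*a^2 - 13*a + 42)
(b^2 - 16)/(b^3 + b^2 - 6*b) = (b^2 - 16)/(b*(b^2 + b - 6))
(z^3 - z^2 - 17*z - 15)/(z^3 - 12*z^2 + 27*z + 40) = (z + 3)/(z - 8)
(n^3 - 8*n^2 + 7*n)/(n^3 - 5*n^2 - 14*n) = (n - 1)/(n + 2)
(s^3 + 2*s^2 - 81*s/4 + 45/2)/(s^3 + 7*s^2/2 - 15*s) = (s - 3/2)/s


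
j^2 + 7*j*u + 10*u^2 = (j + 2*u)*(j + 5*u)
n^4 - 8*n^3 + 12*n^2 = n^2*(n - 6)*(n - 2)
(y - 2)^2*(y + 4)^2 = y^4 + 4*y^3 - 12*y^2 - 32*y + 64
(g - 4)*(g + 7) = g^2 + 3*g - 28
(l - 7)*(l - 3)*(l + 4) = l^3 - 6*l^2 - 19*l + 84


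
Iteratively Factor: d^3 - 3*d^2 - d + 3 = (d + 1)*(d^2 - 4*d + 3) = (d - 1)*(d + 1)*(d - 3)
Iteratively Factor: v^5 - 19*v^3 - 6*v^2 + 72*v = (v)*(v^4 - 19*v^2 - 6*v + 72) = v*(v - 4)*(v^3 + 4*v^2 - 3*v - 18) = v*(v - 4)*(v - 2)*(v^2 + 6*v + 9) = v*(v - 4)*(v - 2)*(v + 3)*(v + 3)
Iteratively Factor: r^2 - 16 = (r - 4)*(r + 4)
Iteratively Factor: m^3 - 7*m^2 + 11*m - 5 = (m - 1)*(m^2 - 6*m + 5) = (m - 1)^2*(m - 5)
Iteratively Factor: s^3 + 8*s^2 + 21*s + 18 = (s + 2)*(s^2 + 6*s + 9) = (s + 2)*(s + 3)*(s + 3)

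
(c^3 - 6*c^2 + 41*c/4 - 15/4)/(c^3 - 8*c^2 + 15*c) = (c^2 - 3*c + 5/4)/(c*(c - 5))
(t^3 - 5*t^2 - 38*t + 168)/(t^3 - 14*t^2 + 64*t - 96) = (t^2 - t - 42)/(t^2 - 10*t + 24)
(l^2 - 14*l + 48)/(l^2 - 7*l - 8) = (l - 6)/(l + 1)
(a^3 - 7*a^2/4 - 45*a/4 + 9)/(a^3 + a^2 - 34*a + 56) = (4*a^2 + 9*a - 9)/(4*(a^2 + 5*a - 14))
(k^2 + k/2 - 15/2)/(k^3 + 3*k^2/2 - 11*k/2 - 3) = (2*k - 5)/(2*k^2 - 3*k - 2)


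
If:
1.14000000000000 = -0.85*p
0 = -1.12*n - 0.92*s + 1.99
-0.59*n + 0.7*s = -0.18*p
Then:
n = 0.88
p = -1.34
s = 1.09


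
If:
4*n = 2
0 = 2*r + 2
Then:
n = 1/2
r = -1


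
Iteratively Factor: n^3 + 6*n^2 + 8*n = (n + 2)*(n^2 + 4*n) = (n + 2)*(n + 4)*(n)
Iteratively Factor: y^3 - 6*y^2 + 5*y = (y - 5)*(y^2 - y) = (y - 5)*(y - 1)*(y)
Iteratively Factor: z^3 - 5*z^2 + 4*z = (z - 1)*(z^2 - 4*z) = z*(z - 1)*(z - 4)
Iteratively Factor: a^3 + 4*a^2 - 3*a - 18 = (a + 3)*(a^2 + a - 6) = (a - 2)*(a + 3)*(a + 3)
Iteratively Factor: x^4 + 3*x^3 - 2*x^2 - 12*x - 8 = (x + 2)*(x^3 + x^2 - 4*x - 4) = (x + 2)^2*(x^2 - x - 2) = (x - 2)*(x + 2)^2*(x + 1)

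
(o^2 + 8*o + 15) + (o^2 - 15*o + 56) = 2*o^2 - 7*o + 71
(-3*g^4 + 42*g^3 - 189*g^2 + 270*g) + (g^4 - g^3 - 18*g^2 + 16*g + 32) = -2*g^4 + 41*g^3 - 207*g^2 + 286*g + 32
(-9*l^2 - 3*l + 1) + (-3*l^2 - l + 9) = -12*l^2 - 4*l + 10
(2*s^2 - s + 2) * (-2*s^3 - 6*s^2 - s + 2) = -4*s^5 - 10*s^4 - 7*s^2 - 4*s + 4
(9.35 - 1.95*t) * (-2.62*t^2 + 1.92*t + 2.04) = 5.109*t^3 - 28.241*t^2 + 13.974*t + 19.074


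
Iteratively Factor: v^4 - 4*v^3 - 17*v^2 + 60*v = (v)*(v^3 - 4*v^2 - 17*v + 60) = v*(v - 3)*(v^2 - v - 20) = v*(v - 3)*(v + 4)*(v - 5)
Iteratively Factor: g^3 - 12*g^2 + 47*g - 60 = (g - 4)*(g^2 - 8*g + 15) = (g - 4)*(g - 3)*(g - 5)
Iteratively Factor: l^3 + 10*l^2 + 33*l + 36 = (l + 4)*(l^2 + 6*l + 9) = (l + 3)*(l + 4)*(l + 3)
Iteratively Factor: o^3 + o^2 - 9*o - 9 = (o + 3)*(o^2 - 2*o - 3) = (o - 3)*(o + 3)*(o + 1)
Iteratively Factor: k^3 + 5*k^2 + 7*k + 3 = (k + 1)*(k^2 + 4*k + 3) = (k + 1)^2*(k + 3)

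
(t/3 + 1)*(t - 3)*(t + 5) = t^3/3 + 5*t^2/3 - 3*t - 15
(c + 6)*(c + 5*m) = c^2 + 5*c*m + 6*c + 30*m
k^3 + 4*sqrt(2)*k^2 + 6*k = k*(k + sqrt(2))*(k + 3*sqrt(2))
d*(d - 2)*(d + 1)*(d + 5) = d^4 + 4*d^3 - 7*d^2 - 10*d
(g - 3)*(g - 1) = g^2 - 4*g + 3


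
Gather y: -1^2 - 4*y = -4*y - 1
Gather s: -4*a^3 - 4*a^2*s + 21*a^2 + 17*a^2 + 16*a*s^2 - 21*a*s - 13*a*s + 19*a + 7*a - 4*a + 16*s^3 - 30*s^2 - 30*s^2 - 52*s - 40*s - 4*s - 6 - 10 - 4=-4*a^3 + 38*a^2 + 22*a + 16*s^3 + s^2*(16*a - 60) + s*(-4*a^2 - 34*a - 96) - 20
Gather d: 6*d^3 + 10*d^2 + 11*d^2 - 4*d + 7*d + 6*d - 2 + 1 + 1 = 6*d^3 + 21*d^2 + 9*d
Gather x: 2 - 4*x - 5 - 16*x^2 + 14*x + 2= -16*x^2 + 10*x - 1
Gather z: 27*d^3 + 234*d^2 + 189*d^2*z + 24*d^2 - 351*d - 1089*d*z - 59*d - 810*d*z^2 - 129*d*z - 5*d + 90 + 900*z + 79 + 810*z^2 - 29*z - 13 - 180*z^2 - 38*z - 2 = 27*d^3 + 258*d^2 - 415*d + z^2*(630 - 810*d) + z*(189*d^2 - 1218*d + 833) + 154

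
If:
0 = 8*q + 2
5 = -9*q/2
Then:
No Solution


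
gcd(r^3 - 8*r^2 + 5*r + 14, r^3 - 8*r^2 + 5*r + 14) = r^3 - 8*r^2 + 5*r + 14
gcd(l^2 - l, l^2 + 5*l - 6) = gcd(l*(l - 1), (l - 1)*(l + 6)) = l - 1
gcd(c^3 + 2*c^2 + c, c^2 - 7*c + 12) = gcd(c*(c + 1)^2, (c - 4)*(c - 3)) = 1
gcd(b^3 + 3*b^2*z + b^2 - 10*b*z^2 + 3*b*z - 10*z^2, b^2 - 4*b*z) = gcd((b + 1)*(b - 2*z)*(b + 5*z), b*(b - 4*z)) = 1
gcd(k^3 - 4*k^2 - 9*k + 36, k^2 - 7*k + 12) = k^2 - 7*k + 12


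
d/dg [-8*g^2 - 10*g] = -16*g - 10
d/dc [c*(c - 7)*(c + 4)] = 3*c^2 - 6*c - 28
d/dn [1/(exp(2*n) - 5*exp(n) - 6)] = (5 - 2*exp(n))*exp(n)/(-exp(2*n) + 5*exp(n) + 6)^2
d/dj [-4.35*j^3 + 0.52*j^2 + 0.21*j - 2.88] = -13.05*j^2 + 1.04*j + 0.21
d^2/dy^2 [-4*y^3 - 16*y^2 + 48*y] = -24*y - 32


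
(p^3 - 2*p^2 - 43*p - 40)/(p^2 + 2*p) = (p^3 - 2*p^2 - 43*p - 40)/(p*(p + 2))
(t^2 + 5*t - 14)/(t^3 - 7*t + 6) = (t + 7)/(t^2 + 2*t - 3)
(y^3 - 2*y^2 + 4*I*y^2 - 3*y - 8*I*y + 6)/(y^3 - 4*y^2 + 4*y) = (y^2 + 4*I*y - 3)/(y*(y - 2))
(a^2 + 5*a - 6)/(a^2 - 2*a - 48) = (a - 1)/(a - 8)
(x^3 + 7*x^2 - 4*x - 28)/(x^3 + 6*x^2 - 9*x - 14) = (x + 2)/(x + 1)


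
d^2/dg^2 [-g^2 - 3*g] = -2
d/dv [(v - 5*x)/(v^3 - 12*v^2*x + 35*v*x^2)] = (-2*v + 7*x)/(v^2*(v^2 - 14*v*x + 49*x^2))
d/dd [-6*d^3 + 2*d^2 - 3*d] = -18*d^2 + 4*d - 3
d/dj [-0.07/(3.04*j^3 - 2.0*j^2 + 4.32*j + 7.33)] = (0.6384*j^2 - 0.28*j + 0.3024)/(3.04*j^3 - 2.0*j^2 + 4.32*j + 7.33)^2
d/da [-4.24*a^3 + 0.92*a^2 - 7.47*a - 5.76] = -12.72*a^2 + 1.84*a - 7.47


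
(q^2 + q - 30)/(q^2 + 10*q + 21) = (q^2 + q - 30)/(q^2 + 10*q + 21)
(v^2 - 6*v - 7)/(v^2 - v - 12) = (-v^2 + 6*v + 7)/(-v^2 + v + 12)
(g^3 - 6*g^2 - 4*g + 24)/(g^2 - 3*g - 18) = (g^2 - 4)/(g + 3)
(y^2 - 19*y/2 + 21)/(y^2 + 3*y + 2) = (y^2 - 19*y/2 + 21)/(y^2 + 3*y + 2)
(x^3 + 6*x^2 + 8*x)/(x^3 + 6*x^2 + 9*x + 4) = x*(x + 2)/(x^2 + 2*x + 1)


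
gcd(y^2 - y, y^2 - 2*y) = y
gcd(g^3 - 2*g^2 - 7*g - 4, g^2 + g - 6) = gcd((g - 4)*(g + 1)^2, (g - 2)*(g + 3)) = 1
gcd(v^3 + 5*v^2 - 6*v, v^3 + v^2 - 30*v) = v^2 + 6*v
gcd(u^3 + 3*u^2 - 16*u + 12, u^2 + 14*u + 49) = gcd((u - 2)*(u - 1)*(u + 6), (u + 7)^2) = 1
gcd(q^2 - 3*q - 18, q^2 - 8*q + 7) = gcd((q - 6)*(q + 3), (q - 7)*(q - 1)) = 1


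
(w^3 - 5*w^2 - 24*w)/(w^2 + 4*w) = (w^2 - 5*w - 24)/(w + 4)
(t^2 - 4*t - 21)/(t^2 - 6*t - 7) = (t + 3)/(t + 1)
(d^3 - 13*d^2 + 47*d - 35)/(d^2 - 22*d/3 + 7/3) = 3*(d^2 - 6*d + 5)/(3*d - 1)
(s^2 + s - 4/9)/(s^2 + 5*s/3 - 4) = (9*s^2 + 9*s - 4)/(3*(3*s^2 + 5*s - 12))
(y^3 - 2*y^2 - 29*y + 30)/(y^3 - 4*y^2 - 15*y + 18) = (y + 5)/(y + 3)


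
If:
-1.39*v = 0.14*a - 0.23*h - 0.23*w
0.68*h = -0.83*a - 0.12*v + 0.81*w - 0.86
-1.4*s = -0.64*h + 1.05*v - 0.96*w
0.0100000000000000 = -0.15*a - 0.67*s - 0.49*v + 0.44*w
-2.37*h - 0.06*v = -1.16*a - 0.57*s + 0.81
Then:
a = 0.12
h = -0.15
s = 0.56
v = 0.14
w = 1.07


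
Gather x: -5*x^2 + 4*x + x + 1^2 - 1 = -5*x^2 + 5*x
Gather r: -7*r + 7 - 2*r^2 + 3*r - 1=-2*r^2 - 4*r + 6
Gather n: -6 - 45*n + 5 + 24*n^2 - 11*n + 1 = 24*n^2 - 56*n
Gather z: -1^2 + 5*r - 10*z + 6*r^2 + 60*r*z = 6*r^2 + 5*r + z*(60*r - 10) - 1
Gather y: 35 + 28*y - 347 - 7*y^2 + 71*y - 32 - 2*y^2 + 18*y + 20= -9*y^2 + 117*y - 324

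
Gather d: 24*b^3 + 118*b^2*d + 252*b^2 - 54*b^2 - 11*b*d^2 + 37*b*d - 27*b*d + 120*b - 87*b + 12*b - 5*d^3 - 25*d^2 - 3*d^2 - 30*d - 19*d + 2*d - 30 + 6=24*b^3 + 198*b^2 + 45*b - 5*d^3 + d^2*(-11*b - 28) + d*(118*b^2 + 10*b - 47) - 24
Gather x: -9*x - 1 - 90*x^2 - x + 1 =-90*x^2 - 10*x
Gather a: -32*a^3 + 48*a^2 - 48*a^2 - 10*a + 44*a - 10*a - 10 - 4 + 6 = -32*a^3 + 24*a - 8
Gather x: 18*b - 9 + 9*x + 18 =18*b + 9*x + 9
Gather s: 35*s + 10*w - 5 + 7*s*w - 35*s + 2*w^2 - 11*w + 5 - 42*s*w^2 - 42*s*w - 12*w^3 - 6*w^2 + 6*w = s*(-42*w^2 - 35*w) - 12*w^3 - 4*w^2 + 5*w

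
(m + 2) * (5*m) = 5*m^2 + 10*m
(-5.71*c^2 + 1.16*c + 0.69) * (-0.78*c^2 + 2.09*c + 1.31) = 4.4538*c^4 - 12.8387*c^3 - 5.5939*c^2 + 2.9617*c + 0.9039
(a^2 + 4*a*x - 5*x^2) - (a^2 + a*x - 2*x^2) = 3*a*x - 3*x^2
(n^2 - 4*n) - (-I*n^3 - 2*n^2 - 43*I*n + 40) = I*n^3 + 3*n^2 - 4*n + 43*I*n - 40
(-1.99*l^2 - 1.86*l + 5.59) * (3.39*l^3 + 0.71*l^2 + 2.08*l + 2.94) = -6.7461*l^5 - 7.7183*l^4 + 13.4903*l^3 - 5.7505*l^2 + 6.1588*l + 16.4346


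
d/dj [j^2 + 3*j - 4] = 2*j + 3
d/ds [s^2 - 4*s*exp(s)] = -4*s*exp(s) + 2*s - 4*exp(s)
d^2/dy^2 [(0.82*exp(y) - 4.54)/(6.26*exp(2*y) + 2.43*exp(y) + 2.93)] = (32.133832*exp(4*y) - 724.120492*exp(3*y) - 297.426372*exp(2*y) + 300.440524*exp(y) + 39.363964)*exp(y)/(245.314376*exp(6*y) + 285.677604*exp(5*y) + 455.353026*exp(4*y) + 281.772351*exp(3*y) + 213.128493*exp(2*y) + 62.583921*exp(y) + 25.153757)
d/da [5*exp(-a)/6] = -5*exp(-a)/6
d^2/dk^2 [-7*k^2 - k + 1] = -14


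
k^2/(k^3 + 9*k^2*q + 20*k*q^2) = k/(k^2 + 9*k*q + 20*q^2)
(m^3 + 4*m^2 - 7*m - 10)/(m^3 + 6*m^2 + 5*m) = (m - 2)/m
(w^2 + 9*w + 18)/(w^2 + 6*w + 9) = (w + 6)/(w + 3)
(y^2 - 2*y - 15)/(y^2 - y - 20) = (y + 3)/(y + 4)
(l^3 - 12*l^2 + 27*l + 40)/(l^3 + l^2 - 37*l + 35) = (l^2 - 7*l - 8)/(l^2 + 6*l - 7)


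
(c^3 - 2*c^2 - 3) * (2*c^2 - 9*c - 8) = 2*c^5 - 13*c^4 + 10*c^3 + 10*c^2 + 27*c + 24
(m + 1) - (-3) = m + 4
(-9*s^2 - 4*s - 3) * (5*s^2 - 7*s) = -45*s^4 + 43*s^3 + 13*s^2 + 21*s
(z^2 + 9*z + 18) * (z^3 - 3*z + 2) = z^5 + 9*z^4 + 15*z^3 - 25*z^2 - 36*z + 36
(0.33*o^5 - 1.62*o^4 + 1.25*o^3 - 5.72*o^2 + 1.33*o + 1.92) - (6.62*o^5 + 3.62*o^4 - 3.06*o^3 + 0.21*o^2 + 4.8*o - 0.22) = -6.29*o^5 - 5.24*o^4 + 4.31*o^3 - 5.93*o^2 - 3.47*o + 2.14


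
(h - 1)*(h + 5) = h^2 + 4*h - 5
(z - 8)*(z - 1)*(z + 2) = z^3 - 7*z^2 - 10*z + 16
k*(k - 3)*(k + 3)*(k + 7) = k^4 + 7*k^3 - 9*k^2 - 63*k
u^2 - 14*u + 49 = (u - 7)^2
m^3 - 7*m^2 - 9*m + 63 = (m - 7)*(m - 3)*(m + 3)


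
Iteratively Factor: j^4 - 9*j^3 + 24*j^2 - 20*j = (j - 5)*(j^3 - 4*j^2 + 4*j) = (j - 5)*(j - 2)*(j^2 - 2*j) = j*(j - 5)*(j - 2)*(j - 2)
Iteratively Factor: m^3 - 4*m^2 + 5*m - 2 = (m - 2)*(m^2 - 2*m + 1) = (m - 2)*(m - 1)*(m - 1)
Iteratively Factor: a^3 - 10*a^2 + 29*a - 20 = (a - 1)*(a^2 - 9*a + 20) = (a - 4)*(a - 1)*(a - 5)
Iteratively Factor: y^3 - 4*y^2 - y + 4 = (y - 4)*(y^2 - 1) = (y - 4)*(y - 1)*(y + 1)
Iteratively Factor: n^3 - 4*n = (n)*(n^2 - 4) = n*(n + 2)*(n - 2)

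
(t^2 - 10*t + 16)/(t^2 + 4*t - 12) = (t - 8)/(t + 6)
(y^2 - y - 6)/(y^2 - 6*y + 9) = (y + 2)/(y - 3)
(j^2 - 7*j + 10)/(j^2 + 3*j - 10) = (j - 5)/(j + 5)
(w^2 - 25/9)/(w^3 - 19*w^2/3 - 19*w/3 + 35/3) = (w - 5/3)/(w^2 - 8*w + 7)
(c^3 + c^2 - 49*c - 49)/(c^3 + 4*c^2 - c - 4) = (c^2 - 49)/(c^2 + 3*c - 4)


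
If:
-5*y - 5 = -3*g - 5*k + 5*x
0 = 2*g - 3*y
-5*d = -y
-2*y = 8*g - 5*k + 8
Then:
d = y/5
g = 3*y/2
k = 14*y/5 + 8/5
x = 27*y/10 + 3/5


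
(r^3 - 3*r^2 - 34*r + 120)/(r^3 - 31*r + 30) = (r - 4)/(r - 1)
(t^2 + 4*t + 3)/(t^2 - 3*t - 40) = (t^2 + 4*t + 3)/(t^2 - 3*t - 40)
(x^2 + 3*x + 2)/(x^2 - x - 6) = (x + 1)/(x - 3)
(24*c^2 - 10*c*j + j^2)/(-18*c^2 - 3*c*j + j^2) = (-4*c + j)/(3*c + j)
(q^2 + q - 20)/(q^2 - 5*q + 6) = (q^2 + q - 20)/(q^2 - 5*q + 6)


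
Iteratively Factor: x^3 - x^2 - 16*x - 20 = (x + 2)*(x^2 - 3*x - 10) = (x + 2)^2*(x - 5)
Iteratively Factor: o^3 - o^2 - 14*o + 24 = (o - 3)*(o^2 + 2*o - 8) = (o - 3)*(o - 2)*(o + 4)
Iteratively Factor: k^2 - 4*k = (k - 4)*(k)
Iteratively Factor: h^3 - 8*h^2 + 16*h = (h - 4)*(h^2 - 4*h) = (h - 4)^2*(h)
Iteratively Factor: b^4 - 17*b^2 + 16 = (b - 1)*(b^3 + b^2 - 16*b - 16) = (b - 4)*(b - 1)*(b^2 + 5*b + 4) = (b - 4)*(b - 1)*(b + 4)*(b + 1)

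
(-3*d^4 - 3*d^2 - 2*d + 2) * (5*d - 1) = -15*d^5 + 3*d^4 - 15*d^3 - 7*d^2 + 12*d - 2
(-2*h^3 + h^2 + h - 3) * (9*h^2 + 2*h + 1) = -18*h^5 + 5*h^4 + 9*h^3 - 24*h^2 - 5*h - 3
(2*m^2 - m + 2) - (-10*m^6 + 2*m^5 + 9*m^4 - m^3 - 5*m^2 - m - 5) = 10*m^6 - 2*m^5 - 9*m^4 + m^3 + 7*m^2 + 7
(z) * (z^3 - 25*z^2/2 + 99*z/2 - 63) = z^4 - 25*z^3/2 + 99*z^2/2 - 63*z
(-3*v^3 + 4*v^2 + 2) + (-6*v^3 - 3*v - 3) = -9*v^3 + 4*v^2 - 3*v - 1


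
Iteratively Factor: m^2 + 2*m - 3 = (m - 1)*(m + 3)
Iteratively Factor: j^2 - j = (j - 1)*(j)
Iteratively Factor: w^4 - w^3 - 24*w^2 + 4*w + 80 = (w + 2)*(w^3 - 3*w^2 - 18*w + 40) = (w + 2)*(w + 4)*(w^2 - 7*w + 10) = (w - 2)*(w + 2)*(w + 4)*(w - 5)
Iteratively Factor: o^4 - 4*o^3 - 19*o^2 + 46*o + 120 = (o - 5)*(o^3 + o^2 - 14*o - 24) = (o - 5)*(o - 4)*(o^2 + 5*o + 6) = (o - 5)*(o - 4)*(o + 3)*(o + 2)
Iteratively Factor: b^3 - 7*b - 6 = (b + 1)*(b^2 - b - 6) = (b + 1)*(b + 2)*(b - 3)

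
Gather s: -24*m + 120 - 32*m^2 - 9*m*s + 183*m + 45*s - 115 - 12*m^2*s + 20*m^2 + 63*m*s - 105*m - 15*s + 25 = -12*m^2 + 54*m + s*(-12*m^2 + 54*m + 30) + 30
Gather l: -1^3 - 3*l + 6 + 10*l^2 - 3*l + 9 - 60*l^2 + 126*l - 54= -50*l^2 + 120*l - 40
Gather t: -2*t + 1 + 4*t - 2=2*t - 1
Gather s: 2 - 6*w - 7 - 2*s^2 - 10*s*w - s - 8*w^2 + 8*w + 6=-2*s^2 + s*(-10*w - 1) - 8*w^2 + 2*w + 1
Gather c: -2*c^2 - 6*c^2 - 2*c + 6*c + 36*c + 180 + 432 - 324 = -8*c^2 + 40*c + 288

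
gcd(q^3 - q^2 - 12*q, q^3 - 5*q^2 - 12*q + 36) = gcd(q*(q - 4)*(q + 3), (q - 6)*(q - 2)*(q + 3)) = q + 3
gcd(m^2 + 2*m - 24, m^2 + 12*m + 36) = m + 6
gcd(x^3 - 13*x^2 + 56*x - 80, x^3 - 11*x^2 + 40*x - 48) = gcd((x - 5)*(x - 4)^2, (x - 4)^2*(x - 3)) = x^2 - 8*x + 16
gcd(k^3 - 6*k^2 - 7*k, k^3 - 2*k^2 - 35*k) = k^2 - 7*k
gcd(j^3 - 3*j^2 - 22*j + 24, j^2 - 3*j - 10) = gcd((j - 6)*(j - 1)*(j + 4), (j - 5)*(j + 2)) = 1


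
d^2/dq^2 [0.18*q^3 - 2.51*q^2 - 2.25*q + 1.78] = 1.08*q - 5.02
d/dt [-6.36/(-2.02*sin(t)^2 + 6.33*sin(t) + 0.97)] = (40.2588 - 25.6944*sin(t))*cos(t)/(-2.02*sin(t)^2 + 6.33*sin(t) + 0.97)^2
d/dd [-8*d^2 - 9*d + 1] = -16*d - 9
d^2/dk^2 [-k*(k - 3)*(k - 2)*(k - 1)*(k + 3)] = -20*k^3 + 36*k^2 + 42*k - 54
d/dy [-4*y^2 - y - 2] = -8*y - 1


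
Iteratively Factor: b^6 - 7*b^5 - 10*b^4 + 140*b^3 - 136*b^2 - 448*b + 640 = (b - 5)*(b^5 - 2*b^4 - 20*b^3 + 40*b^2 + 64*b - 128) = (b - 5)*(b + 4)*(b^4 - 6*b^3 + 4*b^2 + 24*b - 32) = (b - 5)*(b - 4)*(b + 4)*(b^3 - 2*b^2 - 4*b + 8) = (b - 5)*(b - 4)*(b - 2)*(b + 4)*(b^2 - 4) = (b - 5)*(b - 4)*(b - 2)^2*(b + 4)*(b + 2)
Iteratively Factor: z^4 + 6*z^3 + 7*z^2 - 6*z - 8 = (z - 1)*(z^3 + 7*z^2 + 14*z + 8) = (z - 1)*(z + 4)*(z^2 + 3*z + 2) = (z - 1)*(z + 2)*(z + 4)*(z + 1)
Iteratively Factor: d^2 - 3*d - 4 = (d + 1)*(d - 4)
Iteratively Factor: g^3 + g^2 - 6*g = (g + 3)*(g^2 - 2*g) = (g - 2)*(g + 3)*(g)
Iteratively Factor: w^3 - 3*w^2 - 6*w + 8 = (w - 1)*(w^2 - 2*w - 8) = (w - 4)*(w - 1)*(w + 2)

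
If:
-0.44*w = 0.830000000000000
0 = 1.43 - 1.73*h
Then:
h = 0.83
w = -1.89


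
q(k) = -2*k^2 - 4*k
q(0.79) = -4.41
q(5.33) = -78.14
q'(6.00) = -28.00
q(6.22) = -102.26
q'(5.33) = -25.32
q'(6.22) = -28.88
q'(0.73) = -6.92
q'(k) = -4*k - 4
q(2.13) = -17.59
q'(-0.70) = -1.20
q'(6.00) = -28.00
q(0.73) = -3.99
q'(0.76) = -7.04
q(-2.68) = -3.64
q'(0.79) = -7.16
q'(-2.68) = 6.72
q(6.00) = -96.00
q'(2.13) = -12.52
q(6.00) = -96.00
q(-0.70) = 1.82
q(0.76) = -4.20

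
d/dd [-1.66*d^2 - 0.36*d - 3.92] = -3.32*d - 0.36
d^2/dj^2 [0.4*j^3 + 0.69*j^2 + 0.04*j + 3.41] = 2.4*j + 1.38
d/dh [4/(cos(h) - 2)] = 4*sin(h)/(cos(h) - 2)^2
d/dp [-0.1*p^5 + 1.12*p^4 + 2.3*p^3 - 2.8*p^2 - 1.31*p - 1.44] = -0.5*p^4 + 4.48*p^3 + 6.9*p^2 - 5.6*p - 1.31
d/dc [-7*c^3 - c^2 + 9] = c*(-21*c - 2)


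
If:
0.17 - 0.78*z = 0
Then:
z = 0.22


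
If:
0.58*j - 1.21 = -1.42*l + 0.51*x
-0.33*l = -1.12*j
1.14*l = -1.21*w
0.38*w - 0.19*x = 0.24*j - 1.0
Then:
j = 0.42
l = 1.42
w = -1.34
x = 2.06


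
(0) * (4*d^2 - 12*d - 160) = 0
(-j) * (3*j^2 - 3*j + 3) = -3*j^3 + 3*j^2 - 3*j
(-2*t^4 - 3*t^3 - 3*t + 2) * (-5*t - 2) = 10*t^5 + 19*t^4 + 6*t^3 + 15*t^2 - 4*t - 4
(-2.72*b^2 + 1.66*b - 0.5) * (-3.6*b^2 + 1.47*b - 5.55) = 9.792*b^4 - 9.9744*b^3 + 19.3362*b^2 - 9.948*b + 2.775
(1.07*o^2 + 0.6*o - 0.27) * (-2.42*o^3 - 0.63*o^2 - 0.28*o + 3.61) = -2.5894*o^5 - 2.1261*o^4 - 0.0242000000000001*o^3 + 3.8648*o^2 + 2.2416*o - 0.9747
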